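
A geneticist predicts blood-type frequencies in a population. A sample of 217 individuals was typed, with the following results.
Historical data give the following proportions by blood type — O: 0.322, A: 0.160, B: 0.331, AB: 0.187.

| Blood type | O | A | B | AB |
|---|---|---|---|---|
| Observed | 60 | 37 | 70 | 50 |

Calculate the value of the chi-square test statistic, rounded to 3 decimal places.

Expected counts E_i = n·p_i: 217×0.322 = 69.874, 217×0.160 = 34.72, 217×0.331 = 71.827, 217×0.187 = 40.579.
cat         O        E   (O−E)²/E
O          60   69.874     1.3953
A          37    34.72     0.1497
B          70   71.827     0.0465
AB         50   40.579     2.1872
Sum = 3.779

3.779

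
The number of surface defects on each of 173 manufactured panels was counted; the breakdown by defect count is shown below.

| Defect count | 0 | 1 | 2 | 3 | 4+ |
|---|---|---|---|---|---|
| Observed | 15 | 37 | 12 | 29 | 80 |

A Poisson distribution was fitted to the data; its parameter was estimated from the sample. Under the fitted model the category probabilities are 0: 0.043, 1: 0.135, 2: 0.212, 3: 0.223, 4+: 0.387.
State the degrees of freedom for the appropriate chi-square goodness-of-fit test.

There are k = 5 categories and 1 parameter estimated from the data, so df = 5 − 1 − 1 = 3.

3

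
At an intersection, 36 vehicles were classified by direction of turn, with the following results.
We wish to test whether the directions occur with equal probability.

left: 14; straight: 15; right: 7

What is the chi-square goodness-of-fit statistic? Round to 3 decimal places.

Expected count for each of the 3 categories: 36/3 = 12.
χ² = (14−12)²/12 + (15−12)²/12 + (7−12)²/12
   = 0.3333 + 0.7500 + 2.0833
Sum = 3.167

3.167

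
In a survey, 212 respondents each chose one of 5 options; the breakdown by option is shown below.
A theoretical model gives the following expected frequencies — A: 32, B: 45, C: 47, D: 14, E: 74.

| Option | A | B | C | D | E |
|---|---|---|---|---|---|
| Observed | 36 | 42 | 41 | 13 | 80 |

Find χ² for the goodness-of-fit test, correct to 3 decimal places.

2.024

cat         O        E   (O−E)²/E
A          36       32     0.5000
B          42       45     0.2000
C          41       47     0.7660
D          13       14     0.0714
E          80       74     0.4865
Sum = 2.024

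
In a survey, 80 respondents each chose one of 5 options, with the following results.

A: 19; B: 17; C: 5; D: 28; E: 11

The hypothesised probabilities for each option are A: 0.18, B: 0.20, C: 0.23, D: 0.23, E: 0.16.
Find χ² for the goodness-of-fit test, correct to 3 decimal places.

Expected counts E_i = n·p_i: 80×0.18 = 14.4, 80×0.20 = 16, 80×0.23 = 18.4, 80×0.23 = 18.4, 80×0.16 = 12.8.
A: (19 − 14.4)²/14.4 = 21.16/14.4 = 1.4694
B: (17 − 16)²/16 = 1/16 = 0.0625
C: (5 − 18.4)²/18.4 = 179.56/18.4 = 9.7587
D: (28 − 18.4)²/18.4 = 92.16/18.4 = 5.0087
E: (11 − 12.8)²/12.8 = 3.24/12.8 = 0.2531
Sum = 16.552

16.552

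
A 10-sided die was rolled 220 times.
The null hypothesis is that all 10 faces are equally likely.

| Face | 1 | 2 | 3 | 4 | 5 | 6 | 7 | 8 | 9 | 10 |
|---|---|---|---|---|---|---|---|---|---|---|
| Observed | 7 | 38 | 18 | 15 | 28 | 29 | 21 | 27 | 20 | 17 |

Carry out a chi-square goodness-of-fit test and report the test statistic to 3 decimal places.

Under H₀ each category has probability 1/10, so each expected count is 220/10 = 22.
1: (7 − 22)²/22 = 225/22 = 10.2273
2: (38 − 22)²/22 = 256/22 = 11.6364
3: (18 − 22)²/22 = 16/22 = 0.7273
4: (15 − 22)²/22 = 49/22 = 2.2273
5: (28 − 22)²/22 = 36/22 = 1.6364
6: (29 − 22)²/22 = 49/22 = 2.2273
7: (21 − 22)²/22 = 1/22 = 0.0455
8: (27 − 22)²/22 = 25/22 = 1.1364
9: (20 − 22)²/22 = 4/22 = 0.1818
10: (17 − 22)²/22 = 25/22 = 1.1364
Sum = 31.182

31.182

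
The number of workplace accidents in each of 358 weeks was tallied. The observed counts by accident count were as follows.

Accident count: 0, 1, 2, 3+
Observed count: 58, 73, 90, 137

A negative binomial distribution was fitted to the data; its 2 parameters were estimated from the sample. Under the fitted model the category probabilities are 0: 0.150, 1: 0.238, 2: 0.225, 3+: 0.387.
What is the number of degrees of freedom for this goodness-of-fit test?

There are k = 4 categories and 2 parameters estimated from the data, so df = 4 − 1 − 2 = 1.

1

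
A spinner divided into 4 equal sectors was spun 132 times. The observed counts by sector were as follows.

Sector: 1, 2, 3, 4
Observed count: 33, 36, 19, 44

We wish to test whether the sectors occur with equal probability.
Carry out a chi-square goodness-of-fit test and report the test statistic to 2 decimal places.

Under H₀ each category has probability 1/4, so each expected count is 132/4 = 33.
χ² = (33−33)²/33 + (36−33)²/33 + (19−33)²/33 + (44−33)²/33
   = 0.000 + 0.273 + 5.939 + 3.667
Sum = 9.88

9.88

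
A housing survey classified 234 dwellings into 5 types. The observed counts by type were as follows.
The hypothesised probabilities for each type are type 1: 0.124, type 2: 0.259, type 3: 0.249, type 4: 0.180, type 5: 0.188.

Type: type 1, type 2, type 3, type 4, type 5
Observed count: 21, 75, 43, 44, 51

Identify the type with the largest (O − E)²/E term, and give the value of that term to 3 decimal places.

Expected counts E_i = n·p_i: 234×0.124 = 29.016, 234×0.259 = 60.606, 234×0.249 = 58.266, 234×0.180 = 42.12, 234×0.188 = 43.992.
χ² = (21−29.016)²/29.016 + (75−60.606)²/60.606 + (43−58.266)²/58.266 + (44−42.12)²/42.12 + (51−43.992)²/43.992
   = 2.2145 + 3.4186 + 3.9998 + 0.0839 + 1.1164
The largest term is for type 3: 4.000.

type 3, 4.000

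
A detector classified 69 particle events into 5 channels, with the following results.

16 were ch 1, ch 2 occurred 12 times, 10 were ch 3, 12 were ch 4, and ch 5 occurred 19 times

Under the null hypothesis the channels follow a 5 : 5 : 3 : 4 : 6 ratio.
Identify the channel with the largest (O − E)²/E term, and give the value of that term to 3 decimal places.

ch 2, 0.600

Ratio total = 23. Expected counts: 69×5/23 = 15, 69×5/23 = 15, 69×3/23 = 9, 69×4/23 = 12, 69×6/23 = 18.
ch 1: (16 − 15)²/15 = 1/15 = 0.0667
ch 2: (12 − 15)²/15 = 9/15 = 0.6000
ch 3: (10 − 9)²/9 = 1/9 = 0.1111
ch 4: (12 − 12)²/12 = 0/12 = 0.0000
ch 5: (19 − 18)²/18 = 1/18 = 0.0556
The largest term is for ch 2: 0.600.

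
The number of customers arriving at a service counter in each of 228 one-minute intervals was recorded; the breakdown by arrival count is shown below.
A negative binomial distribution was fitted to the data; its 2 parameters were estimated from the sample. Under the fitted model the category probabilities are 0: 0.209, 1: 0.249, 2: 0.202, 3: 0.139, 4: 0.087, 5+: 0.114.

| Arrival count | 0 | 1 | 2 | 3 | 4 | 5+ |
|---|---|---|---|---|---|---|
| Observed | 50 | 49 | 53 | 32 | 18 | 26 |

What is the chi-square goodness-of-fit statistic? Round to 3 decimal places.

2.400

Expected counts E_i = n·p_i: 228×0.209 = 47.652, 228×0.249 = 56.772, 228×0.202 = 46.056, 228×0.139 = 31.692, 228×0.087 = 19.836, 228×0.114 = 25.992.
χ² = (50−47.652)²/47.652 + (49−56.772)²/56.772 + (53−46.056)²/46.056 + (32−31.692)²/31.692 + (18−19.836)²/19.836 + (26−25.992)²/25.992
   = 0.1157 + 1.0640 + 1.0470 + 0.0030 + 0.1699 + 0.0000
Sum = 2.400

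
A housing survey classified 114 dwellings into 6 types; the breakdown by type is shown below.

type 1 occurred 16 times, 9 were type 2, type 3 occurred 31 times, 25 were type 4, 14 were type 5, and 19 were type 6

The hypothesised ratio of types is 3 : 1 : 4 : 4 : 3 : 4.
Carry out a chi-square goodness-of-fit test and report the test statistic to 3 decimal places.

Ratio total = 19. Expected counts: 114×3/19 = 18, 114×1/19 = 6, 114×4/19 = 24, 114×4/19 = 24, 114×3/19 = 18, 114×4/19 = 24.
cat         O        E   (O−E)²/E
type 1     16       18     0.2222
type 2      9        6     1.5000
type 3     31       24     2.0417
type 4     25       24     0.0417
type 5     14       18     0.8889
type 6     19       24     1.0417
Sum = 5.736

5.736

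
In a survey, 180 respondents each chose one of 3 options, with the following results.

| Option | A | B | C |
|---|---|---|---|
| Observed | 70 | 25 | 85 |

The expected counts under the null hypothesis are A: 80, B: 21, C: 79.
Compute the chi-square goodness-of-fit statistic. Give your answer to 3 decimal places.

cat         O        E   (O−E)²/E
A          70       80     1.2500
B          25       21     0.7619
C          85       79     0.4557
Sum = 2.468

2.468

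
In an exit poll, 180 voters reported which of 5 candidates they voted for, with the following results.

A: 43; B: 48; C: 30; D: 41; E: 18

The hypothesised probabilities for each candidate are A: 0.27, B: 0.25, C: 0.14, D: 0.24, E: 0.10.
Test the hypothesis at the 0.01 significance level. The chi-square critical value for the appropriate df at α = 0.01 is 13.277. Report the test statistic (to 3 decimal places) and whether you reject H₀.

1.872; do not reject

Expected counts E_i = n·p_i: 180×0.27 = 48.6, 180×0.25 = 45, 180×0.14 = 25.2, 180×0.24 = 43.2, 180×0.10 = 18.
cat         O        E   (O−E)²/E
A          43     48.6     0.6453
B          48       45     0.2000
C          30     25.2     0.9143
D          41     43.2     0.1120
E          18       18     0.0000
Sum = 1.872
df = 4. Since 1.872 < 13.277, we do not reject H₀.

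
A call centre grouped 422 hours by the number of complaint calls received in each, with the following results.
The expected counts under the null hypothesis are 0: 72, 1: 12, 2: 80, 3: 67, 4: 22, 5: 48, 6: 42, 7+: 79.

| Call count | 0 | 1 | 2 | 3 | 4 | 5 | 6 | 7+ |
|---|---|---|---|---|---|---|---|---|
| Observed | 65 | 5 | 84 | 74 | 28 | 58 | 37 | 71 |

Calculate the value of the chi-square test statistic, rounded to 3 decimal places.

10.820

0: (65 − 72)²/72 = 49/72 = 0.6806
1: (5 − 12)²/12 = 49/12 = 4.0833
2: (84 − 80)²/80 = 16/80 = 0.2000
3: (74 − 67)²/67 = 49/67 = 0.7313
4: (28 − 22)²/22 = 36/22 = 1.6364
5: (58 − 48)²/48 = 100/48 = 2.0833
6: (37 − 42)²/42 = 25/42 = 0.5952
7+: (71 − 79)²/79 = 64/79 = 0.8101
Sum = 10.820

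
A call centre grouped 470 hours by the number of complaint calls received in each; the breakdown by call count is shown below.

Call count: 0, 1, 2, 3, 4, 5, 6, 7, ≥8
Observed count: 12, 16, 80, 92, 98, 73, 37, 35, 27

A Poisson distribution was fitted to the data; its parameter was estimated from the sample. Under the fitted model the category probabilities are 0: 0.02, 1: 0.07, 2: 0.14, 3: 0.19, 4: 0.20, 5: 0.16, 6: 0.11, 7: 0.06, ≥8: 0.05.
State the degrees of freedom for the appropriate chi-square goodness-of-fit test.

7

There are k = 9 categories and 1 parameter estimated from the data, so df = 9 − 1 − 1 = 7.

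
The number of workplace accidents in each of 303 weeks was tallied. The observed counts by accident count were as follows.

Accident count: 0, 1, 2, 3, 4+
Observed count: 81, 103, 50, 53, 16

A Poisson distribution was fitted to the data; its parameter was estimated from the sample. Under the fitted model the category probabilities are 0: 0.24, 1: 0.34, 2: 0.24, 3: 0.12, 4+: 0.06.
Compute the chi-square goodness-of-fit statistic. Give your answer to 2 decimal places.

Expected counts E_i = n·p_i: 303×0.24 = 72.72, 303×0.34 = 103.02, 303×0.24 = 72.72, 303×0.12 = 36.36, 303×0.06 = 18.18.
χ² = (81−72.72)²/72.72 + (103−103.02)²/103.02 + (50−72.72)²/72.72 + (53−36.36)²/36.36 + (16−18.18)²/18.18
   = 0.943 + 0.000 + 7.098 + 7.615 + 0.261
Sum = 15.92

15.92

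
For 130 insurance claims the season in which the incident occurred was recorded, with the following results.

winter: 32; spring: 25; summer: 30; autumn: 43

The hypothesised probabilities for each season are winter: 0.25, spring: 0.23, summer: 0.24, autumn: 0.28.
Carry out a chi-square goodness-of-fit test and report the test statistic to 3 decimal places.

Expected counts E_i = n·p_i: 130×0.25 = 32.5, 130×0.23 = 29.9, 130×0.24 = 31.2, 130×0.28 = 36.4.
winter: (32 − 32.5)²/32.5 = 0.25/32.5 = 0.0077
spring: (25 − 29.9)²/29.9 = 24.01/29.9 = 0.8030
summer: (30 − 31.2)²/31.2 = 1.44/31.2 = 0.0462
autumn: (43 − 36.4)²/36.4 = 43.56/36.4 = 1.1967
Sum = 2.054

2.054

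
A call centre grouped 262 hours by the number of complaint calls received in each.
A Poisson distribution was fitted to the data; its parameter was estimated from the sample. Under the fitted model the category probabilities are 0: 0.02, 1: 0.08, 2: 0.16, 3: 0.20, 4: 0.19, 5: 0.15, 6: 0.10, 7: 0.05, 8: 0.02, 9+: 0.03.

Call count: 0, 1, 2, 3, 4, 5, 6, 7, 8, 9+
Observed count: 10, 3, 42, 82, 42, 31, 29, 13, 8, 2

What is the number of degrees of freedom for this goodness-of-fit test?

There are k = 10 categories and 1 parameter estimated from the data, so df = 10 − 1 − 1 = 8.

8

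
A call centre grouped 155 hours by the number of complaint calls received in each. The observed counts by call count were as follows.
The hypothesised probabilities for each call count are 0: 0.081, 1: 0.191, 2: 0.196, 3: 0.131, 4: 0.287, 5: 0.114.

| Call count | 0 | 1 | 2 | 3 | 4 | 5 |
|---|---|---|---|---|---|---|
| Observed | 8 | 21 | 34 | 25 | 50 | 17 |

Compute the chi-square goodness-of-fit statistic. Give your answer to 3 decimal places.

Expected counts E_i = n·p_i: 155×0.081 = 12.555, 155×0.191 = 29.605, 155×0.196 = 30.38, 155×0.131 = 20.305, 155×0.287 = 44.485, 155×0.114 = 17.67.
0: (8 − 12.555)²/12.555 = 20.748025/12.555 = 1.6526
1: (21 − 29.605)²/29.605 = 74.046025/29.605 = 2.5011
2: (34 − 30.38)²/30.38 = 13.1044/30.38 = 0.4313
3: (25 − 20.305)²/20.305 = 22.043025/20.305 = 1.0856
4: (50 − 44.485)²/44.485 = 30.415225/44.485 = 0.6837
5: (17 − 17.67)²/17.67 = 0.4489/17.67 = 0.0254
Sum = 6.380

6.380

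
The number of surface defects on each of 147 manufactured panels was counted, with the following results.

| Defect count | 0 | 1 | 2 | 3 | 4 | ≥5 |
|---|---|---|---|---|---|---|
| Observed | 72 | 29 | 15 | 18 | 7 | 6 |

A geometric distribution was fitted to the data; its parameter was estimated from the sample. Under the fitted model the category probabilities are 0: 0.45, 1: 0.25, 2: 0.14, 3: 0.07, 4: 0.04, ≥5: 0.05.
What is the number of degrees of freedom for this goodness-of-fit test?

There are k = 6 categories and 1 parameter estimated from the data, so df = 6 − 1 − 1 = 4.

4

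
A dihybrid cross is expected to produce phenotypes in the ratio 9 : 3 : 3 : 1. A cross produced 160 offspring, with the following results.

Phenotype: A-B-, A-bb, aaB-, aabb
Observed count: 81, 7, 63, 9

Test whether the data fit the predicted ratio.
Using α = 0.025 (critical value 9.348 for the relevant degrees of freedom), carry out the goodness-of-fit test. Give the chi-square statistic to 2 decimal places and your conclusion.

54.93; reject

Ratio total = 16. Expected counts: 160×9/16 = 90, 160×3/16 = 30, 160×3/16 = 30, 160×1/16 = 10.
χ² = (81−90)²/90 + (7−30)²/30 + (63−30)²/30 + (9−10)²/10
   = 0.900 + 17.633 + 36.300 + 0.100
Sum = 54.93
df = 3. Since 54.93 > 9.348, we reject H₀.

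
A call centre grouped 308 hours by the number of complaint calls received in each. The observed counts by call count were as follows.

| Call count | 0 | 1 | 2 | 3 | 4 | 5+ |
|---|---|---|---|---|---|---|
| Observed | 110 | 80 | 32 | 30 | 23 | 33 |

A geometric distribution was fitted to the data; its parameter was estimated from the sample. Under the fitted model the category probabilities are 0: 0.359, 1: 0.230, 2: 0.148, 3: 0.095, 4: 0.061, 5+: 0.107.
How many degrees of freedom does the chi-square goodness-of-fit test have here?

There are k = 6 categories and 1 parameter estimated from the data, so df = 6 − 1 − 1 = 4.

4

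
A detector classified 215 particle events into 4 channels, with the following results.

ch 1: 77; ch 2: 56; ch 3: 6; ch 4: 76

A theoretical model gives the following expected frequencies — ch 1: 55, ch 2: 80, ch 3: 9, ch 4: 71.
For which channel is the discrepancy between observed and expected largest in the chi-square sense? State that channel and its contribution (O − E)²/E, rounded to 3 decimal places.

ch 1, 8.800

χ² = (77−55)²/55 + (56−80)²/80 + (6−9)²/9 + (76−71)²/71
   = 8.8000 + 7.2000 + 1.0000 + 0.3521
The largest term is for ch 1: 8.800.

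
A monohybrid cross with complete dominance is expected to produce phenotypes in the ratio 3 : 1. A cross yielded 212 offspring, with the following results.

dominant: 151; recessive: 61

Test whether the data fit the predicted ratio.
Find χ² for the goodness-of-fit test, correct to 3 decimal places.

1.610

Ratio total = 4. Expected counts: 212×3/4 = 159, 212×1/4 = 53.
χ² = (151−159)²/159 + (61−53)²/53
   = 0.4025 + 1.2075
Sum = 1.610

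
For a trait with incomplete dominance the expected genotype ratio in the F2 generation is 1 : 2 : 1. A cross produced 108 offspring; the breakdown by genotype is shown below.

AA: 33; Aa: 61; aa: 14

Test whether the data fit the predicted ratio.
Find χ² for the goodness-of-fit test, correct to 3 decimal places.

Ratio total = 4. Expected counts: 108×1/4 = 27, 108×2/4 = 54, 108×1/4 = 27.
AA: (33 − 27)²/27 = 36/27 = 1.3333
Aa: (61 − 54)²/54 = 49/54 = 0.9074
aa: (14 − 27)²/27 = 169/27 = 6.2593
Sum = 8.500

8.500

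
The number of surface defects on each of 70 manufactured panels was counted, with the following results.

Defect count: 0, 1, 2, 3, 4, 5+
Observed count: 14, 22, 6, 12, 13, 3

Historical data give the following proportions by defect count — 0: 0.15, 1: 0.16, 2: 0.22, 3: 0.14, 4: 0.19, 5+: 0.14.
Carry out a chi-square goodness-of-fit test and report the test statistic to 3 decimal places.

22.538

Expected counts E_i = n·p_i: 70×0.15 = 10.5, 70×0.16 = 11.2, 70×0.22 = 15.4, 70×0.14 = 9.8, 70×0.19 = 13.3, 70×0.14 = 9.8.
cat         O        E   (O−E)²/E
0          14     10.5     1.1667
1          22     11.2    10.4143
2           6     15.4     5.7377
3          12      9.8     0.4939
4          13     13.3     0.0068
5+          3      9.8     4.7184
Sum = 22.538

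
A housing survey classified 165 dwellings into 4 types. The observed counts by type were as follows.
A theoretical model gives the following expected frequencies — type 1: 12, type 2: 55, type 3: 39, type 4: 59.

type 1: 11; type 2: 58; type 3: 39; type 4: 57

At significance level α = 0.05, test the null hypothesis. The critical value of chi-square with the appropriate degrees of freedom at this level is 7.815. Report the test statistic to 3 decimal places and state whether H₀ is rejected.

χ² = (11−12)²/12 + (58−55)²/55 + (39−39)²/39 + (57−59)²/59
   = 0.0833 + 0.1636 + 0.0000 + 0.0678
Sum = 0.315
df = 3. Since 0.315 < 7.815, we do not reject H₀.

0.315; do not reject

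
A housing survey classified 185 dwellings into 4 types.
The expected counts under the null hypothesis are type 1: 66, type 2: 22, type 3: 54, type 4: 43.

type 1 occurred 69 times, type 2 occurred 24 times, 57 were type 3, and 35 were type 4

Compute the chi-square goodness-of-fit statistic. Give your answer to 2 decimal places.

χ² = (69−66)²/66 + (24−22)²/22 + (57−54)²/54 + (35−43)²/43
   = 0.136 + 0.182 + 0.167 + 1.488
Sum = 1.97

1.97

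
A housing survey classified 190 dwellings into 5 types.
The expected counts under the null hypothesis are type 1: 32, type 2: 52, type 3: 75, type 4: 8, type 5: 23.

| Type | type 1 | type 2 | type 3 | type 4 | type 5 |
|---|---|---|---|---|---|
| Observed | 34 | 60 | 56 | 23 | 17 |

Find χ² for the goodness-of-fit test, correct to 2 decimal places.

cat         O        E   (O−E)²/E
type 1     34       32      0.125
type 2     60       52      1.231
type 3     56       75      4.813
type 4     23        8     28.125
type 5     17       23      1.565
Sum = 35.86

35.86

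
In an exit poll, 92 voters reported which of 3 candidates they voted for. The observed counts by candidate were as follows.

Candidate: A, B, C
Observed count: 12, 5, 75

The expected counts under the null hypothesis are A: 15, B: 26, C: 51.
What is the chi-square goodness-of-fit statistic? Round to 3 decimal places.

A: (12 − 15)²/15 = 9/15 = 0.6000
B: (5 − 26)²/26 = 441/26 = 16.9615
C: (75 − 51)²/51 = 576/51 = 11.2941
Sum = 28.856

28.856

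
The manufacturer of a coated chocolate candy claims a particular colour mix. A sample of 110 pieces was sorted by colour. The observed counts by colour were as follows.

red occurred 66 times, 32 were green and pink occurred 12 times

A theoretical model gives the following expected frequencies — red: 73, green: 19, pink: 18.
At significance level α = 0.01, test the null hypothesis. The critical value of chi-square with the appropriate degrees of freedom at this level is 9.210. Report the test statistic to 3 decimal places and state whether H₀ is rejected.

χ² = (66−73)²/73 + (32−19)²/19 + (12−18)²/18
   = 0.6712 + 8.8947 + 2.0000
Sum = 11.566
df = 2. Since 11.566 > 9.210, we reject H₀.

11.566; reject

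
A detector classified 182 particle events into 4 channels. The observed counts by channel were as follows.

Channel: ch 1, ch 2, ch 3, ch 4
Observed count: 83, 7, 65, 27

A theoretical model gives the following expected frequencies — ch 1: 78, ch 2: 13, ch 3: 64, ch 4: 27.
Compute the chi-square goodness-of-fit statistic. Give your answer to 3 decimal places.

χ² = (83−78)²/78 + (7−13)²/13 + (65−64)²/64 + (27−27)²/27
   = 0.3205 + 2.7692 + 0.0156 + 0.0000
Sum = 3.105

3.105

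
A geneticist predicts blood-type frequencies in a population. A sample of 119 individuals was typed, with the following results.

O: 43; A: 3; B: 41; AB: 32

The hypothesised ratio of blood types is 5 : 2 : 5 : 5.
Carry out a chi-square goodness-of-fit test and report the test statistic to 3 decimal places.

11.757

Ratio total = 17. Expected counts: 119×5/17 = 35, 119×2/17 = 14, 119×5/17 = 35, 119×5/17 = 35.
cat         O        E   (O−E)²/E
O          43       35     1.8286
A           3       14     8.6429
B          41       35     1.0286
AB         32       35     0.2571
Sum = 11.757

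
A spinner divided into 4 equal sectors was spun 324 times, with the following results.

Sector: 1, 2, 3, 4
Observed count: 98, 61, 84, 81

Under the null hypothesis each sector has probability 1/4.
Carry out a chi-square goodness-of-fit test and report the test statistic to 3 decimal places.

Under H₀ each category has probability 1/4, so each expected count is 324/4 = 81.
1: (98 − 81)²/81 = 289/81 = 3.5679
2: (61 − 81)²/81 = 400/81 = 4.9383
3: (84 − 81)²/81 = 9/81 = 0.1111
4: (81 − 81)²/81 = 0/81 = 0.0000
Sum = 8.617

8.617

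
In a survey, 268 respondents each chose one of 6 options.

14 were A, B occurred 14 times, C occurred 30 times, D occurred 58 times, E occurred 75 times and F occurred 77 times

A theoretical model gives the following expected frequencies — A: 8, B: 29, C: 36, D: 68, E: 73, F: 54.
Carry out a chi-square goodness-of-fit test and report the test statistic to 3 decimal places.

χ² = (14−8)²/8 + (14−29)²/29 + (30−36)²/36 + (58−68)²/68 + (75−73)²/73 + (77−54)²/54
   = 4.5000 + 7.7586 + 1.0000 + 1.4706 + 0.0548 + 9.7963
Sum = 24.580

24.580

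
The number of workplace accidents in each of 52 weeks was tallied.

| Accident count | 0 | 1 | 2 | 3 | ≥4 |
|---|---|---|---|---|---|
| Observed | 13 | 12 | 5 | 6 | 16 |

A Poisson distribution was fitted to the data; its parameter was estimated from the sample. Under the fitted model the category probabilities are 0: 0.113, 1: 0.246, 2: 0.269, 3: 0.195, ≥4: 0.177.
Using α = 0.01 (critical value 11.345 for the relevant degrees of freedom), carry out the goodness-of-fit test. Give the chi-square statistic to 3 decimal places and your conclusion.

Expected counts E_i = n·p_i: 52×0.113 = 5.876, 52×0.246 = 12.792, 52×0.269 = 13.988, 52×0.195 = 10.14, 52×0.177 = 9.204.
χ² = (13−5.876)²/5.876 + (12−12.792)²/12.792 + (5−13.988)²/13.988 + (6−10.14)²/10.14 + (16−9.204)²/9.204
   = 8.6371 + 0.0490 + 5.7752 + 1.6903 + 5.0180
Sum = 21.170
df = 3. Since 21.170 > 11.345, we reject H₀.

21.170; reject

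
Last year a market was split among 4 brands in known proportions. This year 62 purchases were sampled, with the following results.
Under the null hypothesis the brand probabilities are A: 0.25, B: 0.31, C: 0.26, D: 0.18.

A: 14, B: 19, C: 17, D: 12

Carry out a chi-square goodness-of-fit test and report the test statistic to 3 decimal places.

0.259

Expected counts E_i = n·p_i: 62×0.25 = 15.5, 62×0.31 = 19.22, 62×0.26 = 16.12, 62×0.18 = 11.16.
χ² = (14−15.5)²/15.5 + (19−19.22)²/19.22 + (17−16.12)²/16.12 + (12−11.16)²/11.16
   = 0.1452 + 0.0025 + 0.0480 + 0.0632
Sum = 0.259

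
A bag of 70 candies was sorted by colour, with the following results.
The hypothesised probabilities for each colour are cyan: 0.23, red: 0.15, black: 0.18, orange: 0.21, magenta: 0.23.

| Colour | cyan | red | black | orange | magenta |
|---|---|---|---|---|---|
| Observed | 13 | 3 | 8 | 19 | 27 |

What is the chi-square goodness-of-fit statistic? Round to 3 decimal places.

Expected counts E_i = n·p_i: 70×0.23 = 16.1, 70×0.15 = 10.5, 70×0.18 = 12.6, 70×0.21 = 14.7, 70×0.23 = 16.1.
χ² = (13−16.1)²/16.1 + (3−10.5)²/10.5 + (8−12.6)²/12.6 + (19−14.7)²/14.7 + (27−16.1)²/16.1
   = 0.5969 + 5.3571 + 1.6794 + 1.2578 + 7.3795
Sum = 16.271

16.271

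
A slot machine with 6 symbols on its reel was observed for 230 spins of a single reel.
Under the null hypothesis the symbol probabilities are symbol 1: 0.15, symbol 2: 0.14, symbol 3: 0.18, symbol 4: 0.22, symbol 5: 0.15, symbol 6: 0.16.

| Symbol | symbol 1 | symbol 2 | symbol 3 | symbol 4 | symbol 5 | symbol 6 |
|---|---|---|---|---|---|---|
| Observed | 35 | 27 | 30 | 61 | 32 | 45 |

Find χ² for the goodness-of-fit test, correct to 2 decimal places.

Expected counts E_i = n·p_i: 230×0.15 = 34.5, 230×0.14 = 32.2, 230×0.18 = 41.4, 230×0.22 = 50.6, 230×0.15 = 34.5, 230×0.16 = 36.8.
cat           O        E   (O−E)²/E
symbol 1     35     34.5      0.007
symbol 2     27     32.2      0.840
symbol 3     30     41.4      3.139
symbol 4     61     50.6      2.138
symbol 5     32     34.5      0.181
symbol 6     45     36.8      1.827
Sum = 8.13

8.13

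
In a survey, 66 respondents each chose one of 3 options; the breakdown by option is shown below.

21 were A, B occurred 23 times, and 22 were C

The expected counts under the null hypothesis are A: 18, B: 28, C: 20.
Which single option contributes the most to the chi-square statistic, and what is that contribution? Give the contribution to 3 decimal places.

B, 0.893

A: (21 − 18)²/18 = 9/18 = 0.5000
B: (23 − 28)²/28 = 25/28 = 0.8929
C: (22 − 20)²/20 = 4/20 = 0.2000
The largest term is for B: 0.893.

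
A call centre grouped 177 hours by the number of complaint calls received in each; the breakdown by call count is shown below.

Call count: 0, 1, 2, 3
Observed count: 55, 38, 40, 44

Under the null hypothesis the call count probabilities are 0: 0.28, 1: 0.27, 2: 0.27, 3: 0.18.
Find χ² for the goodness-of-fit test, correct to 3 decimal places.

Expected counts E_i = n·p_i: 177×0.28 = 49.56, 177×0.27 = 47.79, 177×0.27 = 47.79, 177×0.18 = 31.86.
0: (55 − 49.56)²/49.56 = 29.5936/49.56 = 0.5971
1: (38 − 47.79)²/47.79 = 95.8441/47.79 = 2.0055
2: (40 − 47.79)²/47.79 = 60.6841/47.79 = 1.2698
3: (44 − 31.86)²/31.86 = 147.3796/31.86 = 4.6259
Sum = 8.498

8.498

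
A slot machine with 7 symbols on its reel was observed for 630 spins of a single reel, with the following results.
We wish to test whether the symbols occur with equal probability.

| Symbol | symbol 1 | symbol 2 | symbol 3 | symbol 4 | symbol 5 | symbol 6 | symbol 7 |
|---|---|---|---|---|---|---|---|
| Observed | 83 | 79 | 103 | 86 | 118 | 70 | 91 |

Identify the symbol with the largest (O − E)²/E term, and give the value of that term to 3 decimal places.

Under H₀ each category has probability 1/7, so each expected count is 630/7 = 90.
symbol 1: (83 − 90)²/90 = 49/90 = 0.5444
symbol 2: (79 − 90)²/90 = 121/90 = 1.3444
symbol 3: (103 − 90)²/90 = 169/90 = 1.8778
symbol 4: (86 − 90)²/90 = 16/90 = 0.1778
symbol 5: (118 − 90)²/90 = 784/90 = 8.7111
symbol 6: (70 − 90)²/90 = 400/90 = 4.4444
symbol 7: (91 − 90)²/90 = 1/90 = 0.0111
The largest term is for symbol 5: 8.711.

symbol 5, 8.711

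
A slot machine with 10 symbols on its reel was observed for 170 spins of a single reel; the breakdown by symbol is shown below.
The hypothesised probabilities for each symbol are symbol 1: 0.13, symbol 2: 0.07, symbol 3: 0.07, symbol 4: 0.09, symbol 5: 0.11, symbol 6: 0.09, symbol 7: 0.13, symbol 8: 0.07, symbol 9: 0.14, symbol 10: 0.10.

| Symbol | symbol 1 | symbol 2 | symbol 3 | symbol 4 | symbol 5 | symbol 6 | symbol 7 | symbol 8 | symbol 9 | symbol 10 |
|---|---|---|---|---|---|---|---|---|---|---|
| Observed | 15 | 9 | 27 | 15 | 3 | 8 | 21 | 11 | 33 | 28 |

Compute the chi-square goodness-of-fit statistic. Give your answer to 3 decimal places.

49.615

Expected counts E_i = n·p_i: 170×0.13 = 22.1, 170×0.07 = 11.9, 170×0.07 = 11.9, 170×0.09 = 15.3, 170×0.11 = 18.7, 170×0.09 = 15.3, 170×0.13 = 22.1, 170×0.07 = 11.9, 170×0.14 = 23.8, 170×0.10 = 17.
cat            O        E   (O−E)²/E
symbol 1      15     22.1     2.2810
symbol 2       9     11.9     0.7067
symbol 3      27     11.9    19.1605
symbol 4      15     15.3     0.0059
symbol 5       3     18.7    13.1813
symbol 6       8     15.3     3.4830
symbol 7      21     22.1     0.0548
symbol 8      11     11.9     0.0681
symbol 9      33     23.8     3.5563
symbol 10     28       17     7.1176
Sum = 49.615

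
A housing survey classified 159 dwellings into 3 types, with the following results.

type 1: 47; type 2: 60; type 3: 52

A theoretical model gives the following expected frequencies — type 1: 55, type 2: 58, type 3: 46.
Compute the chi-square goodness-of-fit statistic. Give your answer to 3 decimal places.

2.015

χ² = (47−55)²/55 + (60−58)²/58 + (52−46)²/46
   = 1.1636 + 0.0690 + 0.7826
Sum = 2.015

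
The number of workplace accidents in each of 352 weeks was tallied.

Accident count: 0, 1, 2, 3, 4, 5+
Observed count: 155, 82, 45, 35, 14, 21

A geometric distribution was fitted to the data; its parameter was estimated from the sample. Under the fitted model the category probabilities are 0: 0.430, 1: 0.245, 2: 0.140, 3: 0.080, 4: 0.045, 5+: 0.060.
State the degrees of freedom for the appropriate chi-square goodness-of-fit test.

4

There are k = 6 categories and 1 parameter estimated from the data, so df = 6 − 1 − 1 = 4.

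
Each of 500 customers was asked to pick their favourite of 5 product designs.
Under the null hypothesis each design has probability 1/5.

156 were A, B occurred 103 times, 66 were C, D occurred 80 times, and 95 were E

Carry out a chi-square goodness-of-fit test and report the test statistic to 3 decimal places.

47.260

Under H₀ each category has probability 1/5, so each expected count is 500/5 = 100.
cat         O        E   (O−E)²/E
A         156      100    31.3600
B         103      100     0.0900
C          66      100    11.5600
D          80      100     4.0000
E          95      100     0.2500
Sum = 47.260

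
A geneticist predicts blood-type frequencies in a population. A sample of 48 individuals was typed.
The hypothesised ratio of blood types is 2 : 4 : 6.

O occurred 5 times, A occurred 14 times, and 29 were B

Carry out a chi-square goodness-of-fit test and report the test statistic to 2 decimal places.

Ratio total = 12. Expected counts: 48×2/12 = 8, 48×4/12 = 16, 48×6/12 = 24.
cat         O        E   (O−E)²/E
O           5        8      1.125
A          14       16      0.250
B          29       24      1.042
Sum = 2.42

2.42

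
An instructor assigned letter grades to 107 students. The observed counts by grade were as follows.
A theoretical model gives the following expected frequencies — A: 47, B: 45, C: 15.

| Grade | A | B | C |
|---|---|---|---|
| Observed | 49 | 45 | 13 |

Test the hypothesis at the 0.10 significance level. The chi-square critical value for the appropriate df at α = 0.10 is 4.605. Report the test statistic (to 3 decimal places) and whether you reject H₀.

χ² = (49−47)²/47 + (45−45)²/45 + (13−15)²/15
   = 0.0851 + 0.0000 + 0.2667
Sum = 0.352
df = 2. Since 0.352 < 4.605, we do not reject H₀.

0.352; do not reject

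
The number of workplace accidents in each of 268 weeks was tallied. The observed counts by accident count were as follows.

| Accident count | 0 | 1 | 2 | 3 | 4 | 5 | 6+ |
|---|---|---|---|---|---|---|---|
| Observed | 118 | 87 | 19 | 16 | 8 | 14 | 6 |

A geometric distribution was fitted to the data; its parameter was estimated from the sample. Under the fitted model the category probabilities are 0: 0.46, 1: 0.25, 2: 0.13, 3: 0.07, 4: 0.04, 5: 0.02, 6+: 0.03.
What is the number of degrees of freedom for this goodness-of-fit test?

There are k = 7 categories and 1 parameter estimated from the data, so df = 7 − 1 − 1 = 5.

5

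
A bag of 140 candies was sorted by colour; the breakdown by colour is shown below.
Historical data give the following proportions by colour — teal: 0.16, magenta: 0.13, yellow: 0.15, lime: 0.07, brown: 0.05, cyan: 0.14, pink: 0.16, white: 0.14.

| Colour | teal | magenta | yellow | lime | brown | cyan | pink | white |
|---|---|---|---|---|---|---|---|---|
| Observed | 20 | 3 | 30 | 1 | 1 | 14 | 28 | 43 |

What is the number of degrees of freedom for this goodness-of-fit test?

There are k = 8 categories and no parameters were estimated from the data, so df = 8 − 1 = 7.

7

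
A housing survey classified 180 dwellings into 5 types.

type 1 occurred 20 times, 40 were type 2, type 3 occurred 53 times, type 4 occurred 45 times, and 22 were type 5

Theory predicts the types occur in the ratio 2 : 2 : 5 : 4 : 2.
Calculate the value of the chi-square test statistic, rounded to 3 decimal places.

Ratio total = 15. Expected counts: 180×2/15 = 24, 180×2/15 = 24, 180×5/15 = 60, 180×4/15 = 48, 180×2/15 = 24.
type 1: (20 − 24)²/24 = 16/24 = 0.6667
type 2: (40 − 24)²/24 = 256/24 = 10.6667
type 3: (53 − 60)²/60 = 49/60 = 0.8167
type 4: (45 − 48)²/48 = 9/48 = 0.1875
type 5: (22 − 24)²/24 = 4/24 = 0.1667
Sum = 12.504

12.504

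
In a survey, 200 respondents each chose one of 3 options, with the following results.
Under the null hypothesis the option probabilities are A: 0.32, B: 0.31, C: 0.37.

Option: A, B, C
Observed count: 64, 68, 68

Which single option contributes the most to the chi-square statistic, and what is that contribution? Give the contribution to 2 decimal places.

Expected counts E_i = n·p_i: 200×0.32 = 64, 200×0.31 = 62, 200×0.37 = 74.
χ² = (64−64)²/64 + (68−62)²/62 + (68−74)²/74
   = 0.000 + 0.581 + 0.486
The largest term is for B: 0.58.

B, 0.58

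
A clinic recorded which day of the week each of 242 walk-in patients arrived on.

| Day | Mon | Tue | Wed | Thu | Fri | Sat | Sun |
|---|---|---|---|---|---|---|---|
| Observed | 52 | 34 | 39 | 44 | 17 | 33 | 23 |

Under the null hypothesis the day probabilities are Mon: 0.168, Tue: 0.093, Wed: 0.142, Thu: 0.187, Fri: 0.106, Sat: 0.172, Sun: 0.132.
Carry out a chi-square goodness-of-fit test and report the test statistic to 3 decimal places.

16.905

Expected counts E_i = n·p_i: 242×0.168 = 40.656, 242×0.093 = 22.506, 242×0.142 = 34.364, 242×0.187 = 45.254, 242×0.106 = 25.652, 242×0.172 = 41.624, 242×0.132 = 31.944.
cat         O        E   (O−E)²/E
Mon        52   40.656     3.1652
Tue        34   22.506     5.8701
Wed        39   34.364     0.6254
Thu        44   45.254     0.0347
Fri        17   25.652     2.9182
Sat        33   41.624     1.7868
Sun        23   31.944     2.5042
Sum = 16.905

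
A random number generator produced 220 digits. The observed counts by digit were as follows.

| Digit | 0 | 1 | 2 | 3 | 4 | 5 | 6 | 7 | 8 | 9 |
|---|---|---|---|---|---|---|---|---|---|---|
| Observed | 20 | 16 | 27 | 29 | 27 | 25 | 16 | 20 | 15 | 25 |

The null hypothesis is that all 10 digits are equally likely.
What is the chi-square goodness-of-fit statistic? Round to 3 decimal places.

11.182

Expected count for each of the 10 categories: 220/10 = 22.
χ² = (20−22)²/22 + (16−22)²/22 + (27−22)²/22 + (29−22)²/22 + (27−22)²/22 + (25−22)²/22 + (16−22)²/22 + (20−22)²/22 + (15−22)²/22 + (25−22)²/22
   = 0.1818 + 1.6364 + 1.1364 + 2.2273 + 1.1364 + 0.4091 + 1.6364 + 0.1818 + 2.2273 + 0.4091
Sum = 11.182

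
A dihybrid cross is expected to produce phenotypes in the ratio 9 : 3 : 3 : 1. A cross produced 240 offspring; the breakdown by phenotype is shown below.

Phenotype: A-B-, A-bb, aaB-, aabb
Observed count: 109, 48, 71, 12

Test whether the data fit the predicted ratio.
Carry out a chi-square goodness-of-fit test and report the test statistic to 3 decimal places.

20.830

Ratio total = 16. Expected counts: 240×9/16 = 135, 240×3/16 = 45, 240×3/16 = 45, 240×1/16 = 15.
χ² = (109−135)²/135 + (48−45)²/45 + (71−45)²/45 + (12−15)²/15
   = 5.0074 + 0.2000 + 15.0222 + 0.6000
Sum = 20.830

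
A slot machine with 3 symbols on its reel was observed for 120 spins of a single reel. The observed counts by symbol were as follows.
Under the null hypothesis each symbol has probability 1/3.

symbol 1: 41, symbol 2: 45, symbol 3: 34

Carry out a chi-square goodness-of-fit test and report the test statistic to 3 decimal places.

1.550

Expected count for each of the 3 categories: 120/3 = 40.
χ² = (41−40)²/40 + (45−40)²/40 + (34−40)²/40
   = 0.0250 + 0.6250 + 0.9000
Sum = 1.550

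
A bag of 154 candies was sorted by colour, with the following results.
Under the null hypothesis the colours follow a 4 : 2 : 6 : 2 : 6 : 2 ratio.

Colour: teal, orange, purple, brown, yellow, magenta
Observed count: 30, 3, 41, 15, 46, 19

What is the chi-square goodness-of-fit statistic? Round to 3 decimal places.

11.048

Ratio total = 22. Expected counts: 154×4/22 = 28, 154×2/22 = 14, 154×6/22 = 42, 154×2/22 = 14, 154×6/22 = 42, 154×2/22 = 14.
χ² = (30−28)²/28 + (3−14)²/14 + (41−42)²/42 + (15−14)²/14 + (46−42)²/42 + (19−14)²/14
   = 0.1429 + 8.6429 + 0.0238 + 0.0714 + 0.3810 + 1.7857
Sum = 11.048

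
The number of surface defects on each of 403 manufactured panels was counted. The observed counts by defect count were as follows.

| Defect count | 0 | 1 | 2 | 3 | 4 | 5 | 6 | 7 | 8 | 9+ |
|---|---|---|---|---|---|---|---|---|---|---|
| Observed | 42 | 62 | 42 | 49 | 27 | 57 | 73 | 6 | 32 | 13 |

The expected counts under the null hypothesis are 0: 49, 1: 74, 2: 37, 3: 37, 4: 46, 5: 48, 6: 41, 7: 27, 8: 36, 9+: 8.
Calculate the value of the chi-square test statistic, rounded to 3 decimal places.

61.927

χ² = (42−49)²/49 + (62−74)²/74 + (42−37)²/37 + (49−37)²/37 + (27−46)²/46 + (57−48)²/48 + (73−41)²/41 + (6−27)²/27 + (32−36)²/36 + (13−8)²/8
   = 1.0000 + 1.9459 + 0.6757 + 3.8919 + 7.8478 + 1.6875 + 24.9756 + 16.3333 + 0.4444 + 3.1250
Sum = 61.927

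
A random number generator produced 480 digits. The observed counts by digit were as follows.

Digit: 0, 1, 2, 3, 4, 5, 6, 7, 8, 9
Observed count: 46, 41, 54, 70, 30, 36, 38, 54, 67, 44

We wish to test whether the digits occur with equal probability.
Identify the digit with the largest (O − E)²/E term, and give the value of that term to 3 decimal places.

3, 10.083

Expected count for each of the 10 categories: 480/10 = 48.
χ² = (46−48)²/48 + (41−48)²/48 + (54−48)²/48 + (70−48)²/48 + (30−48)²/48 + (36−48)²/48 + (38−48)²/48 + (54−48)²/48 + (67−48)²/48 + (44−48)²/48
   = 0.0833 + 1.0208 + 0.7500 + 10.0833 + 6.7500 + 3.0000 + 2.0833 + 0.7500 + 7.5208 + 0.3333
The largest term is for 3: 10.083.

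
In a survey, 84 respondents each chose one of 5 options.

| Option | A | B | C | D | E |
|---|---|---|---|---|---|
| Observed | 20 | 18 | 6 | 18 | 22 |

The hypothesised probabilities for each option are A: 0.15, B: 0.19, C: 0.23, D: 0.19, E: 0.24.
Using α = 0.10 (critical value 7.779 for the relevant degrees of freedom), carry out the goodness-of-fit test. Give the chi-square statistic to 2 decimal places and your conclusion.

Expected counts E_i = n·p_i: 84×0.15 = 12.6, 84×0.19 = 15.96, 84×0.23 = 19.32, 84×0.19 = 15.96, 84×0.24 = 20.16.
A: (20 − 12.6)²/12.6 = 54.76/12.6 = 4.346
B: (18 − 15.96)²/15.96 = 4.1616/15.96 = 0.261
C: (6 − 19.32)²/19.32 = 177.4224/19.32 = 9.183
D: (18 − 15.96)²/15.96 = 4.1616/15.96 = 0.261
E: (22 − 20.16)²/20.16 = 3.3856/20.16 = 0.168
Sum = 14.22
df = 4. Since 14.22 > 7.779, we reject H₀.

14.22; reject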